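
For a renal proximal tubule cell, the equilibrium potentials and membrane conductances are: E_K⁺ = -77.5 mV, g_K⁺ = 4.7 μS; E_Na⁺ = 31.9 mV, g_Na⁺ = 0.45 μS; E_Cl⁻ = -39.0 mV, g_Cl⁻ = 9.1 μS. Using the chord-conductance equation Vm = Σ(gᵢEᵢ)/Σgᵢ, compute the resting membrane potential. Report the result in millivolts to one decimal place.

Σ gᵢEᵢ = 4.7·(-77.5) + 0.45·(31.9) + 9.1·(-39.0) = -704.79
Σ gᵢ = 4.7 + 0.45 + 9.1 = 14.25
Vm = -704.79 / 14.25 = -49.46 mV

-49.5 mV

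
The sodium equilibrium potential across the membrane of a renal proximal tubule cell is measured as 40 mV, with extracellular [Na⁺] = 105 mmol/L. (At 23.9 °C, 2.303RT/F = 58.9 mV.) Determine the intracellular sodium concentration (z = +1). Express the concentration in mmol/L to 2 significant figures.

22 mmol/L

Nernst: E = (58.9/1) · log₁₀([out]/[in]), so log₁₀([out]/[in]) = 40.0 × 1 / 58.9 = 0.6791.
[out]/[in] = 10^(0.6791) = 4.777.
[in] = 105 / 4.777 = 21.98 mmol/L.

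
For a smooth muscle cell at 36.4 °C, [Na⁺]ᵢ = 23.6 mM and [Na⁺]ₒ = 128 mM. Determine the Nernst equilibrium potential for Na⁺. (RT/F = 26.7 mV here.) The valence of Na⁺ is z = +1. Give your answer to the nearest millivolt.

E = (26.7/z) · ln([Na⁺]_out/[Na⁺]_in) with z = +1.
= (26.7/1) · ln(128/23.6) = 26.70 · ln(5.424)
= 26.70 · (1.6908) = 45.14 mV

45 mV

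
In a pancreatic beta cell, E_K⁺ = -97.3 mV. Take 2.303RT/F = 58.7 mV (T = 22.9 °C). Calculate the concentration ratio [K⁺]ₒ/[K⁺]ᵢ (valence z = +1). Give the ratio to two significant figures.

0.022

log₁₀([out]/[in]) = E·z/(58.7) = -97.3 × 1 / 58.7 = -1.6576
[out]/[in] = 10^(-1.6576) = 0.022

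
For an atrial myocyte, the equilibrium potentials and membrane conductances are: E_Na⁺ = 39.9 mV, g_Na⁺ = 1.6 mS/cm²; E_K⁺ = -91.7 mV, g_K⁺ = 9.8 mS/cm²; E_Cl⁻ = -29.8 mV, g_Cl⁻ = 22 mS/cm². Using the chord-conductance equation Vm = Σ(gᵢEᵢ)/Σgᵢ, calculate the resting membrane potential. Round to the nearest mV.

Σ gᵢEᵢ = 1.6·(39.9) + 9.8·(-91.7) + 22·(-29.8) = -1490.42
Σ gᵢ = 1.6 + 9.8 + 22 = 33.4
Vm = -1490.42 / 33.4 = -44.62 mV

-45 mV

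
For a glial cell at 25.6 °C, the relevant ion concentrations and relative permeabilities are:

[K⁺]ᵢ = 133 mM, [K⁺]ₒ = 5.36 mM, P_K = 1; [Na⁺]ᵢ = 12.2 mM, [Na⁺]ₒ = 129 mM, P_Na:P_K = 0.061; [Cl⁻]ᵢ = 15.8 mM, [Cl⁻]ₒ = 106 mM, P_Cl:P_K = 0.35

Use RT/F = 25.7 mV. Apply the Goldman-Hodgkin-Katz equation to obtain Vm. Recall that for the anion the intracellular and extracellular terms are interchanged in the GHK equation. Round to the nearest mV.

Vm = 25.7 · ln[(Σ P·[cation]ₒ + Σ P·[anion]ᵢ) / (Σ P·[cation]ᵢ + Σ P·[anion]ₒ)]
Numerator = 1×5.36 + 0.061×129 + 0.35×15.8 = 18.76
Denominator = 1×133 + 0.061×12.2 + 0.35×106 = 170.8
Vm = 25.7 · ln(0.1098) = 25.7 × (-2.2091) = -56.77 mV

-57 mV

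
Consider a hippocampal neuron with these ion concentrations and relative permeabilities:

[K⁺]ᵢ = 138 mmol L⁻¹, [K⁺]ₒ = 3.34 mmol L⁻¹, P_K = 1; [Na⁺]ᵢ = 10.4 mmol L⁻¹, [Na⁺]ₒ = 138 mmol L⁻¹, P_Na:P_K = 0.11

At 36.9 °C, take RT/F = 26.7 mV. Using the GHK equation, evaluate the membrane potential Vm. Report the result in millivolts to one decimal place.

Vm = 26.7 · ln[(Σ P·[cation]ₒ + Σ P·[anion]ᵢ) / (Σ P·[cation]ᵢ + Σ P·[anion]ₒ)]
Numerator = 1×3.34 + 0.11×138 = 18.52
Denominator = 1×138 + 0.11×10.4 = 139.1
Vm = 26.7 · ln(0.1331) = 26.7 × (-2.0167) = -53.84 mV

-53.8 mV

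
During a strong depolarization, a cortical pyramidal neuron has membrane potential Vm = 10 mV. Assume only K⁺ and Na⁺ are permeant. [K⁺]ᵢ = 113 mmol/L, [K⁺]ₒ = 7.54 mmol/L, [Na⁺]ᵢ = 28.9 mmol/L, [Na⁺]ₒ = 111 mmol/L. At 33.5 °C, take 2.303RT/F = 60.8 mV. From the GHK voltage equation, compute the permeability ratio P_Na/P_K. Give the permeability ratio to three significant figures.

2.29

Let α = P_Na/P_K. GHK: Vm = 60.8·log₁₀[(Kₒ + α·Naₒ)/(Kᵢ + α·Naᵢ)].
10^(Vm/60.8) = 10^(10.0/60.8) = 1.4604
So 1.4604·(Kᵢ + α·Naᵢ) = Kₒ + α·Naₒ → α = (1.4604·113.0 − 7.54) / (111.0 − 1.4604·28.9)
α = (165 − 7.54) / (111.0 − 42.21) = 157.5/68.79 = 2.289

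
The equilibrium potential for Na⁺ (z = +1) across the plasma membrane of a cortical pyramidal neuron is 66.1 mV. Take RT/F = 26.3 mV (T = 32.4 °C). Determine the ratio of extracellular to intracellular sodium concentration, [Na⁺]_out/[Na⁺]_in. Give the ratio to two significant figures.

ln([out]/[in]) = E·z/(26.3) = 66.1 × 1 / 26.3 = 2.5133
[out]/[in] = e^(2.5133) = 12.35

12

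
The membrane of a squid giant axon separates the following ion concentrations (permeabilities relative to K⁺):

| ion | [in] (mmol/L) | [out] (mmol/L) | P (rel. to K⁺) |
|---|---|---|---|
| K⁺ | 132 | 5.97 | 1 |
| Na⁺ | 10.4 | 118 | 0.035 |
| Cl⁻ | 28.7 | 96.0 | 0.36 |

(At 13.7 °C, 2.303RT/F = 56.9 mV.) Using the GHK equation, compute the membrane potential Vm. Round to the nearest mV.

Vm = 56.9 · log₁₀[(Σ P·[cation]ₒ + Σ P·[anion]ᵢ) / (Σ P·[cation]ᵢ + Σ P·[anion]ₒ)]
Numerator = 1×5.97 + 0.035×118 + 0.36×28.7 = 20.43
Denominator = 1×132 + 0.035×10.4 + 0.36×96.0 = 166.9
Vm = 56.9 · log₁₀(0.1224) = 56.9 × (-0.9122) = -51.90 mV

-52 mV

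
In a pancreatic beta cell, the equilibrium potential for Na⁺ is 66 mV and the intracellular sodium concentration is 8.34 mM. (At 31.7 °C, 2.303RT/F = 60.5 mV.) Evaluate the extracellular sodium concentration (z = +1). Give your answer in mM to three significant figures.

103 mM

Nernst: E = (60.5/1) · log₁₀([out]/[in]), so log₁₀([out]/[in]) = 66.0 × 1 / 60.5 = 1.0909.
[out]/[in] = 10^(1.0909) = 12.33.
[out] = 12.33 × 8.34 = 102.8 mM.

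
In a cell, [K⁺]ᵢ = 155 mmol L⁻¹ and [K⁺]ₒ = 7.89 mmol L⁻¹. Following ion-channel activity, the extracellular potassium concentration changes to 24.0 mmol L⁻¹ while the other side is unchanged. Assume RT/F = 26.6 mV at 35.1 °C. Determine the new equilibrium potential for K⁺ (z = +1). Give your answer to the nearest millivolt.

After the shift: [K⁺]_out = 24.0, [K⁺]_in = 155 mmol L⁻¹.
E_new = (26.6/1)·ln(24.0/155) = 26.60 · (-1.8654) = -49.62 mV

-50 mV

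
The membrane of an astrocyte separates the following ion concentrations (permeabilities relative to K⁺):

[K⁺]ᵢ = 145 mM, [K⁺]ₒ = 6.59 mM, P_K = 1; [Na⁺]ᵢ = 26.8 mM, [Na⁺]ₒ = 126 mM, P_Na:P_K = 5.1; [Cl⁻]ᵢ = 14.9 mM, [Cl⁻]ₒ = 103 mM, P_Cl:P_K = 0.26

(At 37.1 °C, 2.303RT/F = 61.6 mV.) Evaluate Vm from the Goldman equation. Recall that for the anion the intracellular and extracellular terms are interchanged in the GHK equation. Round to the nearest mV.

20 mV

Vm = 61.6 · log₁₀[(Σ P·[cation]ₒ + Σ P·[anion]ᵢ) / (Σ P·[cation]ᵢ + Σ P·[anion]ₒ)]
Numerator = 1×6.59 + 5.1×126 + 0.26×14.9 = 653.1
Denominator = 1×145 + 5.1×26.8 + 0.26×103 = 308.5
Vm = 61.6 · log₁₀(2.1172) = 61.6 × (0.3258) = 20.07 mV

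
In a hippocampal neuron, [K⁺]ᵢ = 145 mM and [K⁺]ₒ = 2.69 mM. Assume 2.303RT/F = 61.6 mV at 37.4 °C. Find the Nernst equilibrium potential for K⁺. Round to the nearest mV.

-107 mV

E = (61.6/z) · log₁₀([K⁺]_out/[K⁺]_in) with z = +1.
= (61.6/1) · log₁₀(2.69/145) = 61.60 · log₁₀(0.01855)
= 61.60 · (-1.7316) = -106.67 mV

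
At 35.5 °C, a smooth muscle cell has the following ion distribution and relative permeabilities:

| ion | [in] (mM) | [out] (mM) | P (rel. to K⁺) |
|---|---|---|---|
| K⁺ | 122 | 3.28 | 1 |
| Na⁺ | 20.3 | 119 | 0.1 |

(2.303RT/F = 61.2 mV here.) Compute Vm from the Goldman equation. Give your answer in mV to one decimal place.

Vm = 61.2 · log₁₀[(Σ P·[cation]ₒ + Σ P·[anion]ᵢ) / (Σ P·[cation]ᵢ + Σ P·[anion]ₒ)]
Numerator = 1×3.28 + 0.1×119 = 15.18
Denominator = 1×122 + 0.1×20.3 = 124
Vm = 61.2 · log₁₀(0.12239) = 61.2 × (-0.9123) = -55.83 mV

-55.8 mV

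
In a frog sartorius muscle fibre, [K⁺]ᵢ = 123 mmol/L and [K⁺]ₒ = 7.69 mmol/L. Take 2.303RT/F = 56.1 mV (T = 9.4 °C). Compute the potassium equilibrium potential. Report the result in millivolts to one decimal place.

E = (56.1/z) · log₁₀([K⁺]_out/[K⁺]_in) with z = +1.
= (56.1/1) · log₁₀(7.69/123) = 56.10 · log₁₀(0.06252)
= 56.10 · (-1.2040) = -67.54 mV

-67.5 mV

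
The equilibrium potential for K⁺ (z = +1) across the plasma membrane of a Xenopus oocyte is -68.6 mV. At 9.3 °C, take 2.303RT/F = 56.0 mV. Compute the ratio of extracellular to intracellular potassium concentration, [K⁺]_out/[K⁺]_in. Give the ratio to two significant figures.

0.060

log₁₀([out]/[in]) = E·z/(56.0) = -68.6 × 1 / 56.0 = -1.2250
[out]/[in] = 10^(-1.2250) = 0.05957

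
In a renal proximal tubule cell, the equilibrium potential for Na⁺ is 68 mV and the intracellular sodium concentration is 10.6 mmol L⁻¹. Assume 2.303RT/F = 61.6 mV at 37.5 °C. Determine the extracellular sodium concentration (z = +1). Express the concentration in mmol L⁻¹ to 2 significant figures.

130 mmol L⁻¹

Nernst: E = (61.6/1) · log₁₀([out]/[in]), so log₁₀([out]/[in]) = 68.0 × 1 / 61.6 = 1.1039.
[out]/[in] = 10^(1.1039) = 12.7.
[out] = 12.7 × 10.6 = 134.6 mmol L⁻¹.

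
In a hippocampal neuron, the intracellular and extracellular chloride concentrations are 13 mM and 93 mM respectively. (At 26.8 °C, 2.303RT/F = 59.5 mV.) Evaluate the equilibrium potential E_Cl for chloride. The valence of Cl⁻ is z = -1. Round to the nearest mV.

E = (59.5/z) · log₁₀([Cl⁻]_out/[Cl⁻]_in) with z = -1.
For an anion, dividing by z = -1 reverses the sign.
= (59.5/-1) · log₁₀(93/13) = -59.50 · log₁₀(7.154)
= -59.50 · (0.8545) = -50.85 mV

-51 mV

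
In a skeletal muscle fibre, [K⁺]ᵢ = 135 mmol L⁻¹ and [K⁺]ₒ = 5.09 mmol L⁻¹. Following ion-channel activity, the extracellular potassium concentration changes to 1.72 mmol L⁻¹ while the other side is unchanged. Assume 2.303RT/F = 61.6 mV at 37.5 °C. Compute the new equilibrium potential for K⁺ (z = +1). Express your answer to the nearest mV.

After the shift: [K⁺]_out = 1.72, [K⁺]_in = 135 mmol L⁻¹.
E_new = (61.6/1)·log₁₀(1.72/135) = 61.60 · (-1.8948) = -116.72 mV

-117 mV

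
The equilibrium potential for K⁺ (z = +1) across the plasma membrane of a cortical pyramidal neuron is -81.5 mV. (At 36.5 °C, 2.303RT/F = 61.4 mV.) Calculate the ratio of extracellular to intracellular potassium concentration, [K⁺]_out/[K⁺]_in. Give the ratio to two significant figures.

0.047

log₁₀([out]/[in]) = E·z/(61.4) = -81.5 × 1 / 61.4 = -1.3274
[out]/[in] = 10^(-1.3274) = 0.04706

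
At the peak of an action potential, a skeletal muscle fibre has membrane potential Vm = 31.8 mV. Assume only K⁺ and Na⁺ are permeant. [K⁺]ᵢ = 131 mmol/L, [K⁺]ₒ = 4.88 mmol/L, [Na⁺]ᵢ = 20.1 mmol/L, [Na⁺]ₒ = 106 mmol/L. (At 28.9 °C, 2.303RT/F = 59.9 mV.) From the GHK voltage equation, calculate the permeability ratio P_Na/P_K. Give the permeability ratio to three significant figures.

11.7

Let α = P_Na/P_K. GHK: Vm = 59.9·log₁₀[(Kₒ + α·Naₒ)/(Kᵢ + α·Naᵢ)].
10^(Vm/59.9) = 10^(31.8/59.9) = 3.3954
So 3.3954·(Kᵢ + α·Naᵢ) = Kₒ + α·Naₒ → α = (3.3954·131.0 − 4.88) / (106.0 − 3.3954·20.1)
α = (444.8 − 4.88) / (106.0 − 68.25) = 439.9/37.75 = 11.65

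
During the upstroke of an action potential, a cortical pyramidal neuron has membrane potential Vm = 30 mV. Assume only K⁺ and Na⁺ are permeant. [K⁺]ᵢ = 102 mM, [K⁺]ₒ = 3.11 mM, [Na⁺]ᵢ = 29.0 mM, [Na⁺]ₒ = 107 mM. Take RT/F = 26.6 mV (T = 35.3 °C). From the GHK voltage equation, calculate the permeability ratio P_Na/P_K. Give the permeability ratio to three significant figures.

Let α = P_Na/P_K. GHK: Vm = 26.6·ln[(Kₒ + α·Naₒ)/(Kᵢ + α·Naᵢ)].
e^(Vm/26.6) = e^(30.0/26.6) = 3.0889
So 3.0889·(Kᵢ + α·Naᵢ) = Kₒ + α·Naₒ → α = (3.0889·102.0 − 3.11) / (107.0 − 3.0889·29.0)
α = (315.1 − 3.11) / (107.0 − 89.58) = 312/17.42 = 17.91

17.9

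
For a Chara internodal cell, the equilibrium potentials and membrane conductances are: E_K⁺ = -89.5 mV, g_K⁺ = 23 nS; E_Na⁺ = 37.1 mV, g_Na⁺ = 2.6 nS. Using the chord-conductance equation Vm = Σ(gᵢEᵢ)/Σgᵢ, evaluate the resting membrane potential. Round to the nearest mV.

Σ gᵢEᵢ = 23·(-89.5) + 2.6·(37.1) = -1962.04
Σ gᵢ = 23 + 2.6 = 25.6
Vm = -1962.04 / 25.6 = -76.64 mV

-77 mV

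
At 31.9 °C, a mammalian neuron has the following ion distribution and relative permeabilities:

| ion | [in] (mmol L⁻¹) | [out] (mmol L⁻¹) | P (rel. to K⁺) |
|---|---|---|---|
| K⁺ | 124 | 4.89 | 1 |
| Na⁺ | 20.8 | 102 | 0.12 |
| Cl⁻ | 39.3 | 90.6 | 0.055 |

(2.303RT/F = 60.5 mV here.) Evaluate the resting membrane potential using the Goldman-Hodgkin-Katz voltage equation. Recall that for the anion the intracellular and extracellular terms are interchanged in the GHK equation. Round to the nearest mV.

Vm = 60.5 · log₁₀[(Σ P·[cation]ₒ + Σ P·[anion]ᵢ) / (Σ P·[cation]ᵢ + Σ P·[anion]ₒ)]
Numerator = 1×4.89 + 0.12×102 + 0.055×39.3 = 19.29
Denominator = 1×124 + 0.12×20.8 + 0.055×90.6 = 131.5
Vm = 60.5 · log₁₀(0.14673) = 60.5 × (-0.8335) = -50.43 mV

-50 mV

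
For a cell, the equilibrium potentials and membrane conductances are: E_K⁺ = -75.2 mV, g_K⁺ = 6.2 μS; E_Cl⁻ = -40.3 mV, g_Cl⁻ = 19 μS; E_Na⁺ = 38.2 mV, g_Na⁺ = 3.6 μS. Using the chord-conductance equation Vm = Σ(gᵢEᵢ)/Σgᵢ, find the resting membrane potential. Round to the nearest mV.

-38 mV

Σ gᵢEᵢ = 6.2·(-75.2) + 19·(-40.3) + 3.6·(38.2) = -1094.42
Σ gᵢ = 6.2 + 19 + 3.6 = 28.8
Vm = -1094.42 / 28.8 = -38.00 mV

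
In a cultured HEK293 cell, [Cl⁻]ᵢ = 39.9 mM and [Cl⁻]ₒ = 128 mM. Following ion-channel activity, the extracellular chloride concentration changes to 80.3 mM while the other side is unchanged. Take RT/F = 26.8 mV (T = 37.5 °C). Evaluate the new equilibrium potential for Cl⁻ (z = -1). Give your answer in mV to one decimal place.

-18.7 mV

After the shift: [Cl⁻]_out = 80.3, [Cl⁻]_in = 39.9 mM.
E_new = (26.8/-1)·ln(80.3/39.9) = -26.80 · (0.6994) = -18.74 mV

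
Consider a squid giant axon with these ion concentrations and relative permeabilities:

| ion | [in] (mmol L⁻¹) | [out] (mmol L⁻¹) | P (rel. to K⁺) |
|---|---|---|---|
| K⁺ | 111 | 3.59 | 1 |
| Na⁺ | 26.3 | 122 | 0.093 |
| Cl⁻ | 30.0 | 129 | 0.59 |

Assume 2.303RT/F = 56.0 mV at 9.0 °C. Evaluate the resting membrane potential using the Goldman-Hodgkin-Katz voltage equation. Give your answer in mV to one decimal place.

Vm = 56.0 · log₁₀[(Σ P·[cation]ₒ + Σ P·[anion]ᵢ) / (Σ P·[cation]ᵢ + Σ P·[anion]ₒ)]
Numerator = 1×3.59 + 0.093×122 + 0.59×30.0 = 32.64
Denominator = 1×111 + 0.093×26.3 + 0.59×129 = 189.6
Vm = 56.0 · log₁₀(0.17217) = 56.0 × (-0.7640) = -42.79 mV

-42.8 mV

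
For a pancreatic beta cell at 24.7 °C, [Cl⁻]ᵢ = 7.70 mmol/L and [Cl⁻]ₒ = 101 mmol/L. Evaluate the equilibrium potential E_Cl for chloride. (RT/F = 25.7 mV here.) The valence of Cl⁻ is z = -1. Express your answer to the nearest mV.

E = (25.7/z) · ln([Cl⁻]_out/[Cl⁻]_in) with z = -1.
For an anion, dividing by z = -1 reverses the sign.
= (25.7/-1) · ln(101/7.70) = -25.70 · ln(13.12)
= -25.70 · (2.5739) = -66.15 mV

-66 mV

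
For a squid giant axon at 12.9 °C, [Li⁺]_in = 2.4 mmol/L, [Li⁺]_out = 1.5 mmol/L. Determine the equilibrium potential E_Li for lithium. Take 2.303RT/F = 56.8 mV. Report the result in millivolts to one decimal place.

E = (56.8/z) · log₁₀([Li⁺]_out/[Li⁺]_in) with z = +1.
= (56.8/1) · log₁₀(1.5/2.4) = 56.80 · log₁₀(0.625)
= 56.80 · (-0.2041) = -11.59 mV

-11.6 mV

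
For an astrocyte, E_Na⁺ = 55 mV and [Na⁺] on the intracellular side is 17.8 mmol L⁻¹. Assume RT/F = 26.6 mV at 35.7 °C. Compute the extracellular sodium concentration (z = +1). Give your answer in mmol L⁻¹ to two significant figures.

Nernst: E = (26.6/1) · ln([out]/[in]), so ln([out]/[in]) = 55.0 × 1 / 26.6 = 2.0677.
[out]/[in] = e^(2.0677) = 7.906.
[out] = 7.906 × 17.8 = 140.7 mmol L⁻¹.

140 mmol L⁻¹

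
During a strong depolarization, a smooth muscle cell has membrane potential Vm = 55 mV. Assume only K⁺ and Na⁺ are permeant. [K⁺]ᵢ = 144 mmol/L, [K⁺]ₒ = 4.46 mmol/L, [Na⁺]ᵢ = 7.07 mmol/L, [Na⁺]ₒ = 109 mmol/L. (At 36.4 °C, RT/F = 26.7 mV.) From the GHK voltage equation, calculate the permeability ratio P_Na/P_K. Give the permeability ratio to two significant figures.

Let α = P_Na/P_K. GHK: Vm = 26.7·ln[(Kₒ + α·Naₒ)/(Kᵢ + α·Naᵢ)].
e^(Vm/26.7) = e^(55.0/26.7) = 7.8454
So 7.8454·(Kᵢ + α·Naᵢ) = Kₒ + α·Naₒ → α = (7.8454·144.0 − 4.46) / (109.0 − 7.8454·7.07)
α = (1130 − 4.46) / (109.0 − 55.47) = 1125/53.53 = 21.02

21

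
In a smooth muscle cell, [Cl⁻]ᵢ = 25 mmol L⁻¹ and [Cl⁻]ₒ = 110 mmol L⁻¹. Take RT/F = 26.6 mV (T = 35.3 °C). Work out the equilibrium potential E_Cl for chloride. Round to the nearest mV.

E = (26.6/z) · ln([Cl⁻]_out/[Cl⁻]_in) with z = -1.
For an anion, dividing by z = -1 reverses the sign.
= (26.6/-1) · ln(110/25) = -26.60 · ln(4.4)
= -26.60 · (1.4816) = -39.41 mV

-39 mV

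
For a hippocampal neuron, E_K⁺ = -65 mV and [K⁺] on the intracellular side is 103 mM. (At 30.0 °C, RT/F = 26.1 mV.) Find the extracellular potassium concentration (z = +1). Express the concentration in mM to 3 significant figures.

8.54 mM

Nernst: E = (26.1/1) · ln([out]/[in]), so ln([out]/[in]) = -65.0 × 1 / 26.1 = -2.4904.
[out]/[in] = e^(-2.4904) = 0.08288.
[out] = 0.08288 × 103 = 8.536 mM.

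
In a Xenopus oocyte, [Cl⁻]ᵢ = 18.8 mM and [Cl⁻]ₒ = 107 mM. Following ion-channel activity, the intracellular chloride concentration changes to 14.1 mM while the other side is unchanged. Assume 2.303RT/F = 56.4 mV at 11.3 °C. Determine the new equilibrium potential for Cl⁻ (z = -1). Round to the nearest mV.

-50 mV

After the shift: [Cl⁻]_out = 107, [Cl⁻]_in = 14.1 mM.
E_new = (56.4/-1)·log₁₀(107/14.1) = -56.40 · (0.8802) = -49.64 mV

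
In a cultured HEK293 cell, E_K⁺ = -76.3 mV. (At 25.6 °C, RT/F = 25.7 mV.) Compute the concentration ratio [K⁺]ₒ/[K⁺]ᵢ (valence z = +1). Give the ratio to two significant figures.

0.051

ln([out]/[in]) = E·z/(25.7) = -76.3 × 1 / 25.7 = -2.9689
[out]/[in] = e^(-2.9689) = 0.05136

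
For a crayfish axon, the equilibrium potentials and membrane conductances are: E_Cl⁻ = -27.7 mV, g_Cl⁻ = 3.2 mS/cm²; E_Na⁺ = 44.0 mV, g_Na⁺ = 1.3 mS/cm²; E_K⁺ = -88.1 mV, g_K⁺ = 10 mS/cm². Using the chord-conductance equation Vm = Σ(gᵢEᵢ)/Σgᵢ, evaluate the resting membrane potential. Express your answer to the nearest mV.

Σ gᵢEᵢ = 3.2·(-27.7) + 1.3·(44.0) + 10·(-88.1) = -912.44
Σ gᵢ = 3.2 + 1.3 + 10 = 14.5
Vm = -912.44 / 14.5 = -62.93 mV

-63 mV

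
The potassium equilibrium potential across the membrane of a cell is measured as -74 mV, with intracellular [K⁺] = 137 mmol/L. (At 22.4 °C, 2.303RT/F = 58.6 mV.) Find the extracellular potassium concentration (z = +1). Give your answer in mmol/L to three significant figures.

7.48 mmol/L

Nernst: E = (58.6/1) · log₁₀([out]/[in]), so log₁₀([out]/[in]) = -74.0 × 1 / 58.6 = -1.2628.
[out]/[in] = 10^(-1.2628) = 0.0546.
[out] = 0.0546 × 137 = 7.48 mmol/L.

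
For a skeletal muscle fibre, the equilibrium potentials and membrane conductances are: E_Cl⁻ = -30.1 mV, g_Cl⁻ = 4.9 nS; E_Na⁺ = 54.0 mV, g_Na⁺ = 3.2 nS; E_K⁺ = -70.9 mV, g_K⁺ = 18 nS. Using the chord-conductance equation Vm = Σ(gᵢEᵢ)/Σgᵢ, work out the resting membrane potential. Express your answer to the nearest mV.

Σ gᵢEᵢ = 4.9·(-30.1) + 3.2·(54.0) + 18·(-70.9) = -1250.89
Σ gᵢ = 4.9 + 3.2 + 18 = 26.1
Vm = -1250.89 / 26.1 = -47.93 mV

-48 mV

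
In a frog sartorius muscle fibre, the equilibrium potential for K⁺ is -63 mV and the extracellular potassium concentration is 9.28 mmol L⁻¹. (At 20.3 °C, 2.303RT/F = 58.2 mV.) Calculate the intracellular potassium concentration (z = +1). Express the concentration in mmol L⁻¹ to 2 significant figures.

Nernst: E = (58.2/1) · log₁₀([out]/[in]), so log₁₀([out]/[in]) = -63.0 × 1 / 58.2 = -1.0825.
[out]/[in] = 10^(-1.0825) = 0.0827.
[in] = 9.28 / 0.0827 = 112.2 mmol L⁻¹.

110 mmol L⁻¹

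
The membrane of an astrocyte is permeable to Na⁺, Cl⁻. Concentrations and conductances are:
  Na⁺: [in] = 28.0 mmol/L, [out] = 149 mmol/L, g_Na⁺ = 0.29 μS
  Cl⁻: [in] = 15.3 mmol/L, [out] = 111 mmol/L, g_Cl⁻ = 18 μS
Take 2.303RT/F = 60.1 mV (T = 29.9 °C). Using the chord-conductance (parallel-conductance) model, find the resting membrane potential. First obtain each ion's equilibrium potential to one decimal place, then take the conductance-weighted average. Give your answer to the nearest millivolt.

-50 mV

E_Na⁺ = (60.1/1)·log₁₀(149/28.0) = 43.6 mV
E_Cl⁻ = (60.1/-1)·log₁₀(111/15.3) = -51.7 mV
Vm = (Σ gᵢEᵢ)/(Σ gᵢ) = (0.29·43.6 + 18·-51.7) / (0.29 + 18)
= -917.96 / 18.29 = -50.19 mV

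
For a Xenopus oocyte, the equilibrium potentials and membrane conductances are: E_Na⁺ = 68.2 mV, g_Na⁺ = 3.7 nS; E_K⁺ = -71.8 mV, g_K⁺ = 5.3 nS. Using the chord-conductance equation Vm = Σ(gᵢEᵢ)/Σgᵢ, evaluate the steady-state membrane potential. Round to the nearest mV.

-14 mV

Σ gᵢEᵢ = 3.7·(68.2) + 5.3·(-71.8) = -128.20
Σ gᵢ = 3.7 + 5.3 = 9
Vm = -128.20 / 9 = -14.24 mV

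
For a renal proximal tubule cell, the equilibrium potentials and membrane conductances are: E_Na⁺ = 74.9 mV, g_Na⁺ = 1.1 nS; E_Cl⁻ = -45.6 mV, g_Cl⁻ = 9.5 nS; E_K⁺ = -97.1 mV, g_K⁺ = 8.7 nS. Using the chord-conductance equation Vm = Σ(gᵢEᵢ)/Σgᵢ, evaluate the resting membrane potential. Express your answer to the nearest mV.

Σ gᵢEᵢ = 1.1·(74.9) + 9.5·(-45.6) + 8.7·(-97.1) = -1195.58
Σ gᵢ = 1.1 + 9.5 + 8.7 = 19.3
Vm = -1195.58 / 19.3 = -61.95 mV

-62 mV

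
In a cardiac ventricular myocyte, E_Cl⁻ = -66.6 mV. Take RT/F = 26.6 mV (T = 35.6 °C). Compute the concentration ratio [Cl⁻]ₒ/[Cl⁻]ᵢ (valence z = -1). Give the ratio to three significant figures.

ln([out]/[in]) = E·z/(26.6) = -66.6 × -1 / 26.6 = 2.5038
[out]/[in] = e^(2.5038) = 12.23

12.2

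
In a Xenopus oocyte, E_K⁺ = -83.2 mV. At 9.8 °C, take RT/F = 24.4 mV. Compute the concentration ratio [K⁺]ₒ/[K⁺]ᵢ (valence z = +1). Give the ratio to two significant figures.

ln([out]/[in]) = E·z/(24.4) = -83.2 × 1 / 24.4 = -3.4098
[out]/[in] = e^(-3.4098) = 0.03305

0.033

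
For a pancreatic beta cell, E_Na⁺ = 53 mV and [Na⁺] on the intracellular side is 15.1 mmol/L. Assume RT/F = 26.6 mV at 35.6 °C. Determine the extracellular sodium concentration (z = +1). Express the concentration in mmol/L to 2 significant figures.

Nernst: E = (26.6/1) · ln([out]/[in]), so ln([out]/[in]) = 53.0 × 1 / 26.6 = 1.9925.
[out]/[in] = e^(1.9925) = 7.334.
[out] = 7.334 × 15.1 = 110.7 mmol/L.

110 mmol/L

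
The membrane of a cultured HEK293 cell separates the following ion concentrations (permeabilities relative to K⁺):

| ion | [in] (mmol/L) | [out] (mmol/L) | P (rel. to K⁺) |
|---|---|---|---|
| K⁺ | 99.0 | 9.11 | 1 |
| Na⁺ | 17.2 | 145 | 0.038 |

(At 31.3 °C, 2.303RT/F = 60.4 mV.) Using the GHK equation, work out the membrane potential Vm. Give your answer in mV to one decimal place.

Vm = 60.4 · log₁₀[(Σ P·[cation]ₒ + Σ P·[anion]ᵢ) / (Σ P·[cation]ᵢ + Σ P·[anion]ₒ)]
Numerator = 1×9.11 + 0.038×145 = 14.62
Denominator = 1×99.0 + 0.038×17.2 = 99.65
Vm = 60.4 · log₁₀(0.14671) = 60.4 × (-0.8335) = -50.35 mV

-50.3 mV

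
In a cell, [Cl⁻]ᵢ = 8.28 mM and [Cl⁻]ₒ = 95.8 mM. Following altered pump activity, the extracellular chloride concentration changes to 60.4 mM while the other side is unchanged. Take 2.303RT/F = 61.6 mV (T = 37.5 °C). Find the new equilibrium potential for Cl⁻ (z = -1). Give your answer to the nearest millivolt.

-53 mV

After the shift: [Cl⁻]_out = 60.4, [Cl⁻]_in = 8.28 mM.
E_new = (61.6/-1)·log₁₀(60.4/8.28) = -61.60 · (0.8630) = -53.16 mV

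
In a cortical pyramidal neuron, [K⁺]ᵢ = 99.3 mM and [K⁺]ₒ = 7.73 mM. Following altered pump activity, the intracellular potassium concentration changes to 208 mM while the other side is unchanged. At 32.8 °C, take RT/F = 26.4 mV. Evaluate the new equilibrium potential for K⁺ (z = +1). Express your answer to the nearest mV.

-87 mV

After the shift: [K⁺]_out = 7.73, [K⁺]_in = 208 mM.
E_new = (26.4/1)·ln(7.73/208) = 26.40 · (-3.2924) = -86.92 mV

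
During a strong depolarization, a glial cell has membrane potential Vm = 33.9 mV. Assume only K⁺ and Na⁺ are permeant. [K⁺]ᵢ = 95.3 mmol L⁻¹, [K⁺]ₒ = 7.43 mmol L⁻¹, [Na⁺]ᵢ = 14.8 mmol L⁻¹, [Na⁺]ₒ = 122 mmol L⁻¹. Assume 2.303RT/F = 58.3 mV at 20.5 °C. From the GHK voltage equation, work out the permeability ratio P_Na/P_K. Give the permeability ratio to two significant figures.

5.4

Let α = P_Na/P_K. GHK: Vm = 58.3·log₁₀[(Kₒ + α·Naₒ)/(Kᵢ + α·Naᵢ)].
10^(Vm/58.3) = 10^(33.9/58.3) = 3.8148
So 3.8148·(Kᵢ + α·Naᵢ) = Kₒ + α·Naₒ → α = (3.8148·95.3 − 7.43) / (122.0 − 3.8148·14.8)
α = (363.6 − 7.43) / (122.0 − 56.46) = 356.1/65.54 = 5.434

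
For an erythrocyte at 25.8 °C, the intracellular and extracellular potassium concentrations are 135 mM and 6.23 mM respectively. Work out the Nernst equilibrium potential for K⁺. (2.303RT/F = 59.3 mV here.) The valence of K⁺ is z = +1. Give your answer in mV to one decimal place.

-79.2 mV

E = (59.3/z) · log₁₀([K⁺]_out/[K⁺]_in) with z = +1.
= (59.3/1) · log₁₀(6.23/135) = 59.30 · log₁₀(0.04615)
= 59.30 · (-1.3358) = -79.22 mV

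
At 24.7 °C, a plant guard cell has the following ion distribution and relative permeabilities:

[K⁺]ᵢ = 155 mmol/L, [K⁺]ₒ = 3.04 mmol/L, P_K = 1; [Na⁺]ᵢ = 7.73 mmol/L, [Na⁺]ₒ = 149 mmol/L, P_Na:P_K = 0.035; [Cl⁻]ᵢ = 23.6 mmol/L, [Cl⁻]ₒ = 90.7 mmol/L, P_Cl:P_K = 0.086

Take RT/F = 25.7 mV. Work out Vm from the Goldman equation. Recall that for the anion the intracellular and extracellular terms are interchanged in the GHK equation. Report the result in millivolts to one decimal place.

-71.0 mV

Vm = 25.7 · ln[(Σ P·[cation]ₒ + Σ P·[anion]ᵢ) / (Σ P·[cation]ᵢ + Σ P·[anion]ₒ)]
Numerator = 1×3.04 + 0.035×149 + 0.086×23.6 = 10.28
Denominator = 1×155 + 0.035×7.73 + 0.086×90.7 = 163.1
Vm = 25.7 · ln(0.063068) = 25.7 × (-2.7635) = -71.02 mV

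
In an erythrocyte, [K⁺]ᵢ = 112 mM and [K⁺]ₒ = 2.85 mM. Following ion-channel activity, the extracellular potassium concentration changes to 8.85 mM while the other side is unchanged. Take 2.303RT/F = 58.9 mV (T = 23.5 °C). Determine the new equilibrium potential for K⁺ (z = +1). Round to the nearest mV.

After the shift: [K⁺]_out = 8.85, [K⁺]_in = 112 mM.
E_new = (58.9/1)·log₁₀(8.85/112) = 58.90 · (-1.1023) = -64.92 mV

-65 mV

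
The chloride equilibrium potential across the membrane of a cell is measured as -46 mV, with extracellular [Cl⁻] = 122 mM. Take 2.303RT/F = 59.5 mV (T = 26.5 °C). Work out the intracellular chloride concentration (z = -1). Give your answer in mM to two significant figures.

Nernst: E = (59.5/-1) · log₁₀([out]/[in]), so log₁₀([out]/[in]) = -46.0 × -1 / 59.5 = 0.7731.
[out]/[in] = 10^(0.7731) = 5.931.
[in] = 122 / 5.931 = 20.57 mM.

21 mM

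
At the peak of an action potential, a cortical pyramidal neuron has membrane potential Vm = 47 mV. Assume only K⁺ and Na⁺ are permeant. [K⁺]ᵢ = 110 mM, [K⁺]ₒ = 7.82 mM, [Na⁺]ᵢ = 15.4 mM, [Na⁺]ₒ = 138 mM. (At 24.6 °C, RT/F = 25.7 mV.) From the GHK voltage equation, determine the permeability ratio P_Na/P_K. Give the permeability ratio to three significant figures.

Let α = P_Na/P_K. GHK: Vm = 25.7·ln[(Kₒ + α·Naₒ)/(Kᵢ + α·Naᵢ)].
e^(Vm/25.7) = e^(47.0/25.7) = 6.2264
So 6.2264·(Kᵢ + α·Naᵢ) = Kₒ + α·Naₒ → α = (6.2264·110.0 − 7.82) / (138.0 − 6.2264·15.4)
α = (684.9 − 7.82) / (138.0 − 95.89) = 677.1/42.11 = 16.08

16.1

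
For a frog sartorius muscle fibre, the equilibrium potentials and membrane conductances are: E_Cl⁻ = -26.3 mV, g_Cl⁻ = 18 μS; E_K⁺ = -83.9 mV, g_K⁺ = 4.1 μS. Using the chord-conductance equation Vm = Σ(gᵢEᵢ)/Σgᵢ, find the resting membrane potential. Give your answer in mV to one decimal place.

-37.0 mV

Σ gᵢEᵢ = 18·(-26.3) + 4.1·(-83.9) = -817.39
Σ gᵢ = 18 + 4.1 = 22.1
Vm = -817.39 / 22.1 = -36.99 mV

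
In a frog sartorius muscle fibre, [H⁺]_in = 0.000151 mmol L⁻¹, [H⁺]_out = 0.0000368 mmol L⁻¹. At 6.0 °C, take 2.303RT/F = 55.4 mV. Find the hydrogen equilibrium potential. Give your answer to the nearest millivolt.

E = (55.4/z) · log₁₀([H⁺]_out/[H⁺]_in) with z = +1.
= (55.4/1) · log₁₀(0.0000368/0.000151) = 55.40 · log₁₀(0.2437)
= 55.40 · (-0.6131) = -33.97 mV

-34 mV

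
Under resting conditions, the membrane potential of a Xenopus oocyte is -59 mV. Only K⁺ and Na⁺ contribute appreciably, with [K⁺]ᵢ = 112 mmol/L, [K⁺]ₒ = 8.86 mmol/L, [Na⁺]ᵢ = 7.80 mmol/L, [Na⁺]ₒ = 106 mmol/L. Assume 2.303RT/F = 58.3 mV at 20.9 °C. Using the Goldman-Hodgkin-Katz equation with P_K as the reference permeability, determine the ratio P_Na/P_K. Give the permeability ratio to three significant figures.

Let α = P_Na/P_K. GHK: Vm = 58.3·log₁₀[(Kₒ + α·Naₒ)/(Kᵢ + α·Naᵢ)].
10^(Vm/58.3) = 10^(-59.0/58.3) = 0.097273
So 0.097273·(Kᵢ + α·Naᵢ) = Kₒ + α·Naₒ → α = (0.097273·112.0 − 8.86) / (106.0 − 0.097273·7.8)
α = (10.89 − 8.86) / (106.0 − 0.7587) = 2.035/105.2 = 0.01933

0.0193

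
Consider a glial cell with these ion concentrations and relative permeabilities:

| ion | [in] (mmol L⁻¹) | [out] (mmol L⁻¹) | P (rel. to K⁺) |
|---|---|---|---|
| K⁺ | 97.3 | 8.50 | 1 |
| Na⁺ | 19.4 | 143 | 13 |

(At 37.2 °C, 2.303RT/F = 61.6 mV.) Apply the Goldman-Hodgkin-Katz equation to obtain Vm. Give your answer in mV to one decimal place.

44.8 mV

Vm = 61.6 · log₁₀[(Σ P·[cation]ₒ + Σ P·[anion]ᵢ) / (Σ P·[cation]ᵢ + Σ P·[anion]ₒ)]
Numerator = 1×8.50 + 13×143 = 1868
Denominator = 1×97.3 + 13×19.4 = 349.5
Vm = 61.6 · log₁₀(5.3433) = 61.6 × (0.7278) = 44.83 mV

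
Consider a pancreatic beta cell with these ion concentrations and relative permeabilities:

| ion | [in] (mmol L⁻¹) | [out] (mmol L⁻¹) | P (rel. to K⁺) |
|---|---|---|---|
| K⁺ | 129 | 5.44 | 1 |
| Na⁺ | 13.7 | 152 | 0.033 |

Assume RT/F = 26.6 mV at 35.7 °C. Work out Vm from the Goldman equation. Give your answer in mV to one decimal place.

Vm = 26.6 · ln[(Σ P·[cation]ₒ + Σ P·[anion]ᵢ) / (Σ P·[cation]ᵢ + Σ P·[anion]ₒ)]
Numerator = 1×5.44 + 0.033×152 = 10.46
Denominator = 1×129 + 0.033×13.7 = 129.5
Vm = 26.6 · ln(0.080771) = 26.6 × (-2.5161) = -66.93 mV

-66.9 mV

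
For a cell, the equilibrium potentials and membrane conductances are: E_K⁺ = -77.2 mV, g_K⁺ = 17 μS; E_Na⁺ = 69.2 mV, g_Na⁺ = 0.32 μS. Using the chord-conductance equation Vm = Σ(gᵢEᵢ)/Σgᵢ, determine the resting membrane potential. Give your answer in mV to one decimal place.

-74.5 mV

Σ gᵢEᵢ = 17·(-77.2) + 0.32·(69.2) = -1290.26
Σ gᵢ = 17 + 0.32 = 17.32
Vm = -1290.26 / 17.32 = -74.50 mV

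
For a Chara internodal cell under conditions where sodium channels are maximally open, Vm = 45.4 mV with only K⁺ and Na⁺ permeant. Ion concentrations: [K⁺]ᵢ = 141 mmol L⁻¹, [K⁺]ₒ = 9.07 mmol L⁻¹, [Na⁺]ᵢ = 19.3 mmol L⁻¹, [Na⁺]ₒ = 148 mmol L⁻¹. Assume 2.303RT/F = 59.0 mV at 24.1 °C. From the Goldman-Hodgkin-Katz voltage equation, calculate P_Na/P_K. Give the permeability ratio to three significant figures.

Let α = P_Na/P_K. GHK: Vm = 59.0·log₁₀[(Kₒ + α·Naₒ)/(Kᵢ + α·Naᵢ)].
10^(Vm/59.0) = 10^(45.4/59.0) = 5.8815
So 5.8815·(Kᵢ + α·Naᵢ) = Kₒ + α·Naₒ → α = (5.8815·141.0 − 9.07) / (148.0 − 5.8815·19.3)
α = (829.3 − 9.07) / (148.0 − 113.5) = 820.2/34.49 = 23.78

23.8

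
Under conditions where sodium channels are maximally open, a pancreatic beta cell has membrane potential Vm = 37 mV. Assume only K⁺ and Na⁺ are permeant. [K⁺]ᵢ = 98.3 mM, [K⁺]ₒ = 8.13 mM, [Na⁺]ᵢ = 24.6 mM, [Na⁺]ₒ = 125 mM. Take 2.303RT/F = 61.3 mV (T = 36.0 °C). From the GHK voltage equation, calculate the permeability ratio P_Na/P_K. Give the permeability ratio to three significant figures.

Let α = P_Na/P_K. GHK: Vm = 61.3·log₁₀[(Kₒ + α·Naₒ)/(Kᵢ + α·Naᵢ)].
10^(Vm/61.3) = 10^(37.0/61.3) = 4.0141
So 4.0141·(Kᵢ + α·Naᵢ) = Kₒ + α·Naₒ → α = (4.0141·98.3 − 8.13) / (125.0 − 4.0141·24.6)
α = (394.6 − 8.13) / (125.0 − 98.75) = 386.5/26.25 = 14.72

14.7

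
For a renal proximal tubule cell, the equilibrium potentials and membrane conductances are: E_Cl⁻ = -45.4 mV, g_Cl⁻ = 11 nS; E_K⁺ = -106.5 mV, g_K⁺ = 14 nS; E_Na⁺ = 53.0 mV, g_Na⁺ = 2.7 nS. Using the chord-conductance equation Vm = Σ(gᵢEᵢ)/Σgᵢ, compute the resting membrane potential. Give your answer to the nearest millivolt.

Σ gᵢEᵢ = 11·(-45.4) + 14·(-106.5) + 2.7·(53.0) = -1847.30
Σ gᵢ = 11 + 14 + 2.7 = 27.7
Vm = -1847.30 / 27.7 = -66.69 mV

-67 mV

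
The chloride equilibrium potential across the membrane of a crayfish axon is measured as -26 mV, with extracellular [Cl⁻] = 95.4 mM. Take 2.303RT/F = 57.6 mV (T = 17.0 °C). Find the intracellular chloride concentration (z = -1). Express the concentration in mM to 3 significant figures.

Nernst: E = (57.6/-1) · log₁₀([out]/[in]), so log₁₀([out]/[in]) = -26.0 × -1 / 57.6 = 0.4514.
[out]/[in] = 10^(0.4514) = 2.827.
[in] = 95.4 / 2.827 = 33.74 mM.

33.7 mM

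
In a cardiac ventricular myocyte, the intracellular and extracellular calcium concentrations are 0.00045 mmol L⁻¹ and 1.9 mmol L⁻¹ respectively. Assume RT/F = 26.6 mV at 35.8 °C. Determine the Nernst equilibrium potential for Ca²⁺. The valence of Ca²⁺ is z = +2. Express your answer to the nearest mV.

111 mV

E = (26.6/z) · ln([Ca²⁺]_out/[Ca²⁺]_in) with z = +2.
= (26.6/2) · ln(1.9/0.00045) = 13.30 · ln(4222)
= 13.30 · (8.3481) = 111.03 mV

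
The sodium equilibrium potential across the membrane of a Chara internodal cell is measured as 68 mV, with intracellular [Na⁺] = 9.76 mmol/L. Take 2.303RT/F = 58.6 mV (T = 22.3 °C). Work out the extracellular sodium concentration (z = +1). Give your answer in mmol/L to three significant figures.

141 mmol/L

Nernst: E = (58.6/1) · log₁₀([out]/[in]), so log₁₀([out]/[in]) = 68.0 × 1 / 58.6 = 1.1604.
[out]/[in] = 10^(1.1604) = 14.47.
[out] = 14.47 × 9.76 = 141.2 mmol/L.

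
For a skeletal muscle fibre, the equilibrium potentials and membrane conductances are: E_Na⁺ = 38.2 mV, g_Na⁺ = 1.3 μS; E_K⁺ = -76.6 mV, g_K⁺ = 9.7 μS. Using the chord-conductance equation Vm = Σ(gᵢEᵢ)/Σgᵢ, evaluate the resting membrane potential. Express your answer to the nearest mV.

Σ gᵢEᵢ = 1.3·(38.2) + 9.7·(-76.6) = -693.36
Σ gᵢ = 1.3 + 9.7 = 11
Vm = -693.36 / 11 = -63.03 mV

-63 mV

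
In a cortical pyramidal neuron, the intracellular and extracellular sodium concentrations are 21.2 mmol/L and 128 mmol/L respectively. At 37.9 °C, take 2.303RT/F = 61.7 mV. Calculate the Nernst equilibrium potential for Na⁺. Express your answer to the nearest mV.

48 mV

E = (61.7/z) · log₁₀([Na⁺]_out/[Na⁺]_in) with z = +1.
= (61.7/1) · log₁₀(128/21.2) = 61.70 · log₁₀(6.038)
= 61.70 · (0.7809) = 48.18 mV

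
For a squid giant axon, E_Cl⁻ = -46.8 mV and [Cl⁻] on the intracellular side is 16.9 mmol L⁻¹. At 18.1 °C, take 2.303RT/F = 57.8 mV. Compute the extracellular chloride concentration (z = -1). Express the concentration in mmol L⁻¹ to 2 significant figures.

Nernst: E = (57.8/-1) · log₁₀([out]/[in]), so log₁₀([out]/[in]) = -46.8 × -1 / 57.8 = 0.8097.
[out]/[in] = 10^(0.8097) = 6.452.
[out] = 6.452 × 16.9 = 109 mmol L⁻¹.

110 mmol L⁻¹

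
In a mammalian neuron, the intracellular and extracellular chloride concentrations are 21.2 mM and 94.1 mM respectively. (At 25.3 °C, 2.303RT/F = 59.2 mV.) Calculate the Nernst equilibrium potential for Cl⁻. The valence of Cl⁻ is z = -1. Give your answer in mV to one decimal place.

E = (59.2/z) · log₁₀([Cl⁻]_out/[Cl⁻]_in) with z = -1.
For an anion, dividing by z = -1 reverses the sign.
= (59.2/-1) · log₁₀(94.1/21.2) = -59.20 · log₁₀(4.439)
= -59.20 · (0.6473) = -38.32 mV

-38.3 mV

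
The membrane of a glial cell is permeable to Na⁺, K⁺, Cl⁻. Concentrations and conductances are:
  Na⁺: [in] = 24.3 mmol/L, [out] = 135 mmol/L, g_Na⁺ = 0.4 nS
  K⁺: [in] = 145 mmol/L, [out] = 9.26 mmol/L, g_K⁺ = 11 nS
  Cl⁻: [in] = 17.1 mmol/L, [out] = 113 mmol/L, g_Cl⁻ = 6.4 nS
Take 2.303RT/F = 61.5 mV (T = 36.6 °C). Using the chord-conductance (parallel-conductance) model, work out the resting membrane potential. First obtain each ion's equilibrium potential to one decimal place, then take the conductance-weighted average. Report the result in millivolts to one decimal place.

-62.5 mV

E_Na⁺ = (61.5/1)·log₁₀(135/24.3) = 45.8 mV
E_K⁺ = (61.5/1)·log₁₀(9.26/145) = -73.5 mV
E_Cl⁻ = (61.5/-1)·log₁₀(113/17.1) = -50.4 mV
Vm = (Σ gᵢEᵢ)/(Σ gᵢ) = (0.4·45.8 + 11·-73.5 + 6.4·-50.4) / (0.4 + 11 + 6.4)
= -1112.74 / 17.8 = -62.51 mV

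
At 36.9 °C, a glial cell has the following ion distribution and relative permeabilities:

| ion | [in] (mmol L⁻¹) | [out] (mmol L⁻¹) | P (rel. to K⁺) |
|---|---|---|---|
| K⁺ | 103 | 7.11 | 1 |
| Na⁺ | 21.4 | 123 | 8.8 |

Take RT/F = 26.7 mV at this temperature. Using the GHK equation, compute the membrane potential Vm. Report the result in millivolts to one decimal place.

35.2 mV

Vm = 26.7 · ln[(Σ P·[cation]ₒ + Σ P·[anion]ᵢ) / (Σ P·[cation]ᵢ + Σ P·[anion]ₒ)]
Numerator = 1×7.11 + 8.8×123 = 1090
Denominator = 1×103 + 8.8×21.4 = 291.3
Vm = 26.7 · ln(3.7399) = 26.7 × (1.3191) = 35.22 mV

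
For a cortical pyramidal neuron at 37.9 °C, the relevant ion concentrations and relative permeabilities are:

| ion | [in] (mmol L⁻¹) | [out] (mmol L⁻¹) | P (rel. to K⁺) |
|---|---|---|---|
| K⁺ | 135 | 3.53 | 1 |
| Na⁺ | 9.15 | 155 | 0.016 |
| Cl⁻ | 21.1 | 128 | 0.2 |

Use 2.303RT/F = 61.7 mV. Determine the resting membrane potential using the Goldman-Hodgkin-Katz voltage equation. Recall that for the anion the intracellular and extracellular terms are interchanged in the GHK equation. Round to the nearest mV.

Vm = 61.7 · log₁₀[(Σ P·[cation]ₒ + Σ P·[anion]ᵢ) / (Σ P·[cation]ᵢ + Σ P·[anion]ₒ)]
Numerator = 1×3.53 + 0.016×155 + 0.2×21.1 = 10.23
Denominator = 1×135 + 0.016×9.15 + 0.2×128 = 160.7
Vm = 61.7 · log₁₀(0.063641) = 61.7 × (-1.1963) = -73.81 mV

-74 mV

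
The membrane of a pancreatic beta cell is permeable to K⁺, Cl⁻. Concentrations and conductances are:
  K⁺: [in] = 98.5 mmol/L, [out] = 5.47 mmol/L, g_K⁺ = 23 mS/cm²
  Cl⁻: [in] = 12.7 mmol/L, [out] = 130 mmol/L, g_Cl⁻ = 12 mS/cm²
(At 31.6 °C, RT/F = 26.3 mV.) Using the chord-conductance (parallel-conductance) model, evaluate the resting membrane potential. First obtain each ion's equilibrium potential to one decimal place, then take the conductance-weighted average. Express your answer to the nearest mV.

-71 mV

E_K⁺ = (26.3/1)·ln(5.47/98.5) = -76.0 mV
E_Cl⁻ = (26.3/-1)·ln(130/12.7) = -61.2 mV
Vm = (Σ gᵢEᵢ)/(Σ gᵢ) = (23·-76.0 + 12·-61.2) / (23 + 12)
= -2482.40 / 35 = -70.93 mV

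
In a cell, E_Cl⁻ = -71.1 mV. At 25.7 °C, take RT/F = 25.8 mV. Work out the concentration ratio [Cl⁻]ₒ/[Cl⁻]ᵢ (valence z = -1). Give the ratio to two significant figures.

ln([out]/[in]) = E·z/(25.8) = -71.1 × -1 / 25.8 = 2.7558
[out]/[in] = e^(2.7558) = 15.73

16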